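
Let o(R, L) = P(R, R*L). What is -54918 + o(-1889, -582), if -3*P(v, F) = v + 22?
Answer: -162887/3 ≈ -54296.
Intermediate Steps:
P(v, F) = -22/3 - v/3 (P(v, F) = -(v + 22)/3 = -(22 + v)/3 = -22/3 - v/3)
o(R, L) = -22/3 - R/3
-54918 + o(-1889, -582) = -54918 + (-22/3 - ⅓*(-1889)) = -54918 + (-22/3 + 1889/3) = -54918 + 1867/3 = -162887/3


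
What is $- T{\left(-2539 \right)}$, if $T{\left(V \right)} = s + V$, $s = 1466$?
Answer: $1073$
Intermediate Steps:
$T{\left(V \right)} = 1466 + V$
$- T{\left(-2539 \right)} = - (1466 - 2539) = \left(-1\right) \left(-1073\right) = 1073$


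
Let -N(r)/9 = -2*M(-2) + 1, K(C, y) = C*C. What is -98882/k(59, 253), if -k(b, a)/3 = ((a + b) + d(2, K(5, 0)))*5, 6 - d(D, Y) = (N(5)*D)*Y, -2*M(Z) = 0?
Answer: 49441/5760 ≈ 8.5835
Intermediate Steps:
M(Z) = 0 (M(Z) = -½*0 = 0)
K(C, y) = C²
N(r) = -9 (N(r) = -9*(-2*0 + 1) = -9*(0 + 1) = -9*1 = -9)
d(D, Y) = 6 + 9*D*Y (d(D, Y) = 6 - (-9*D)*Y = 6 - (-9)*D*Y = 6 + 9*D*Y)
k(b, a) = -6840 - 15*a - 15*b (k(b, a) = -3*((a + b) + (6 + 9*2*5²))*5 = -3*((a + b) + (6 + 9*2*25))*5 = -3*((a + b) + (6 + 450))*5 = -3*((a + b) + 456)*5 = -3*(456 + a + b)*5 = -3*(2280 + 5*a + 5*b) = -6840 - 15*a - 15*b)
-98882/k(59, 253) = -98882/(-6840 - 15*253 - 15*59) = -98882/(-6840 - 3795 - 885) = -98882/(-11520) = -98882*(-1/11520) = 49441/5760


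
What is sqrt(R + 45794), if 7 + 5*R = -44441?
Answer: sqrt(922610)/5 ≈ 192.11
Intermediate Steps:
R = -44448/5 (R = -7/5 + (1/5)*(-44441) = -7/5 - 44441/5 = -44448/5 ≈ -8889.6)
sqrt(R + 45794) = sqrt(-44448/5 + 45794) = sqrt(184522/5) = sqrt(922610)/5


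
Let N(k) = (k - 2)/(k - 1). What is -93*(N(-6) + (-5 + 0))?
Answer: 2511/7 ≈ 358.71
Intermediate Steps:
N(k) = (-2 + k)/(-1 + k)
-93*(N(-6) + (-5 + 0)) = -93*((-2 - 6)/(-1 - 6) + (-5 + 0)) = -93*(-8/(-7) - 5) = -93*(-⅐*(-8) - 5) = -93*(8/7 - 5) = -93*(-27/7) = 2511/7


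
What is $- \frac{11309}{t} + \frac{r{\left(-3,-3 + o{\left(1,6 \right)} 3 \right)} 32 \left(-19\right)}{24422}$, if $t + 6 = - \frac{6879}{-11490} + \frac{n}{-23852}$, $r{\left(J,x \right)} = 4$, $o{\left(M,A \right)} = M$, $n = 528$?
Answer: $\frac{3153684747716254}{1512480603751} \approx 2085.1$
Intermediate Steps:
$t = - \frac{123862141}{22838290}$ ($t = -6 + \left(- \frac{6879}{-11490} + \frac{528}{-23852}\right) = -6 + \left(\left(-6879\right) \left(- \frac{1}{11490}\right) + 528 \left(- \frac{1}{23852}\right)\right) = -6 + \left(\frac{2293}{3830} - \frac{132}{5963}\right) = -6 + \frac{13167599}{22838290} = - \frac{123862141}{22838290} \approx -5.4234$)
$- \frac{11309}{t} + \frac{r{\left(-3,-3 + o{\left(1,6 \right)} 3 \right)} 32 \left(-19\right)}{24422} = - \frac{11309}{- \frac{123862141}{22838290}} + \frac{4 \cdot 32 \left(-19\right)}{24422} = \left(-11309\right) \left(- \frac{22838290}{123862141}\right) + 128 \left(-19\right) \frac{1}{24422} = \frac{258278221610}{123862141} - \frac{1216}{12211} = \frac{3153684747716254}{1512480603751}$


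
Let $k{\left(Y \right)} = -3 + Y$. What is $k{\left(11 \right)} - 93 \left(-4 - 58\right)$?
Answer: $5774$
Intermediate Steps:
$k{\left(11 \right)} - 93 \left(-4 - 58\right) = \left(-3 + 11\right) - 93 \left(-4 - 58\right) = 8 - 93 \left(-4 - 58\right) = 8 - -5766 = 8 + 5766 = 5774$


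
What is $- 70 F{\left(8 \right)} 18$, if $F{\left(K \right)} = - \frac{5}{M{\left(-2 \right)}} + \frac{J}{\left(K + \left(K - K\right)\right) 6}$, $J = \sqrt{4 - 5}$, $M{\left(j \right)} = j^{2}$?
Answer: $1575 - \frac{105 i}{4} \approx 1575.0 - 26.25 i$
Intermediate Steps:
$J = i$ ($J = \sqrt{-1} = i \approx 1.0 i$)
$F{\left(K \right)} = - \frac{5}{4} + \frac{i}{6 K}$ ($F{\left(K \right)} = - \frac{5}{\left(-2\right)^{2}} + \frac{i}{\left(K + \left(K - K\right)\right) 6} = - \frac{5}{4} + \frac{i}{\left(K + 0\right) 6} = \left(-5\right) \frac{1}{4} + \frac{i}{K 6} = - \frac{5}{4} + \frac{i}{6 K}$)
$- 70 F{\left(8 \right)} 18 = - 70 \left(- \frac{5}{4} + \frac{i}{6 \cdot 8}\right) 18 = - 70 \left(- \frac{5}{4} + \frac{1}{6} i \frac{1}{8}\right) 18 = - 70 \left(- \frac{5}{4} + \frac{i}{48}\right) 18 = \left(\frac{175}{2} - \frac{35 i}{24}\right) 18 = 1575 - \frac{105 i}{4}$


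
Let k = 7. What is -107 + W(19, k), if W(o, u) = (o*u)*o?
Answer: 2420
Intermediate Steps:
W(o, u) = u*o²
-107 + W(19, k) = -107 + 7*19² = -107 + 7*361 = -107 + 2527 = 2420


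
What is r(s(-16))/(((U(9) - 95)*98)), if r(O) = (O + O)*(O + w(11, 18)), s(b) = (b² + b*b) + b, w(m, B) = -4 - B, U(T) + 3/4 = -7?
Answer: -313472/6713 ≈ -46.696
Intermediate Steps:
U(T) = -31/4 (U(T) = -¾ - 7 = -31/4)
s(b) = b + 2*b² (s(b) = (b² + b²) + b = 2*b² + b = b + 2*b²)
r(O) = 2*O*(-22 + O) (r(O) = (O + O)*(O + (-4 - 1*18)) = (2*O)*(O + (-4 - 18)) = (2*O)*(O - 22) = (2*O)*(-22 + O) = 2*O*(-22 + O))
r(s(-16))/(((U(9) - 95)*98)) = (2*(-16*(1 + 2*(-16)))*(-22 - 16*(1 + 2*(-16))))/(((-31/4 - 95)*98)) = (2*(-16*(1 - 32))*(-22 - 16*(1 - 32)))/((-411/4*98)) = (2*(-16*(-31))*(-22 - 16*(-31)))/(-20139/2) = (2*496*(-22 + 496))*(-2/20139) = (2*496*474)*(-2/20139) = 470208*(-2/20139) = -313472/6713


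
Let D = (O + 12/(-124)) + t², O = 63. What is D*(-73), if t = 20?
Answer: -1047550/31 ≈ -33792.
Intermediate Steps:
D = 14350/31 (D = (63 + 12/(-124)) + 20² = (63 + 12*(-1/124)) + 400 = (63 - 3/31) + 400 = 1950/31 + 400 = 14350/31 ≈ 462.90)
D*(-73) = (14350/31)*(-73) = -1047550/31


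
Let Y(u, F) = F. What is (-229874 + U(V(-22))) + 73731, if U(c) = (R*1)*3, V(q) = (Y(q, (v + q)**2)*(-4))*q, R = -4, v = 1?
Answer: -156155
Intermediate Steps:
V(q) = -4*q*(1 + q)**2 (V(q) = ((1 + q)**2*(-4))*q = (-4*(1 + q)**2)*q = -4*q*(1 + q)**2)
U(c) = -12 (U(c) = -4*1*3 = -4*3 = -12)
(-229874 + U(V(-22))) + 73731 = (-229874 - 12) + 73731 = -229886 + 73731 = -156155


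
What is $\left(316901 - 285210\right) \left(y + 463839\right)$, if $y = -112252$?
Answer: $11142143617$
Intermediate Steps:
$\left(316901 - 285210\right) \left(y + 463839\right) = \left(316901 - 285210\right) \left(-112252 + 463839\right) = 31691 \cdot 351587 = 11142143617$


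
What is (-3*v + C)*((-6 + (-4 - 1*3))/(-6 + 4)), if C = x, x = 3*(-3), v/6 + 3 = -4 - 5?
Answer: 2691/2 ≈ 1345.5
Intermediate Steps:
v = -72 (v = -18 + 6*(-4 - 5) = -18 + 6*(-9) = -18 - 54 = -72)
x = -9
C = -9
(-3*v + C)*((-6 + (-4 - 1*3))/(-6 + 4)) = (-3*(-72) - 9)*((-6 + (-4 - 1*3))/(-6 + 4)) = (216 - 9)*((-6 + (-4 - 3))/(-2)) = 207*((-6 - 7)*(-½)) = 207*(-13*(-½)) = 207*(13/2) = 2691/2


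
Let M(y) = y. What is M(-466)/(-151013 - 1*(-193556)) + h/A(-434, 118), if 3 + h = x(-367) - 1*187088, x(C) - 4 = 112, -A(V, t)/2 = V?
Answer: -7954881913/36927324 ≈ -215.42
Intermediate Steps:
A(V, t) = -2*V
x(C) = 116 (x(C) = 4 + 112 = 116)
h = -186975 (h = -3 + (116 - 1*187088) = -3 + (116 - 187088) = -3 - 186972 = -186975)
M(-466)/(-151013 - 1*(-193556)) + h/A(-434, 118) = -466/(-151013 - 1*(-193556)) - 186975/((-2*(-434))) = -466/(-151013 + 193556) - 186975/868 = -466/42543 - 186975*1/868 = -466*1/42543 - 186975/868 = -466/42543 - 186975/868 = -7954881913/36927324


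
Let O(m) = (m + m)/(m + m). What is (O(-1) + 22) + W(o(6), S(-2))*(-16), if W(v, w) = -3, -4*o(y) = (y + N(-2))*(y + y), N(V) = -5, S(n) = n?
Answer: 71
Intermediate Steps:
O(m) = 1 (O(m) = (2*m)/((2*m)) = (2*m)*(1/(2*m)) = 1)
o(y) = -y*(-5 + y)/2 (o(y) = -(y - 5)*(y + y)/4 = -(-5 + y)*2*y/4 = -y*(-5 + y)/2)
(O(-1) + 22) + W(o(6), S(-2))*(-16) = (1 + 22) - 3*(-16) = 23 + 48 = 71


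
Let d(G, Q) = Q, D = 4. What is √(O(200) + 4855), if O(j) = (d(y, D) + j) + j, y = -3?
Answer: √5259 ≈ 72.519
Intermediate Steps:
O(j) = 4 + 2*j (O(j) = (4 + j) + j = 4 + 2*j)
√(O(200) + 4855) = √((4 + 2*200) + 4855) = √((4 + 400) + 4855) = √(404 + 4855) = √5259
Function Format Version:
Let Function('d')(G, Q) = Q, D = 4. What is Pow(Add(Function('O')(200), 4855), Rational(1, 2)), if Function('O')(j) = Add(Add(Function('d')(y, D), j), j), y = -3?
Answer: Pow(5259, Rational(1, 2)) ≈ 72.519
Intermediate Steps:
Function('O')(j) = Add(4, Mul(2, j)) (Function('O')(j) = Add(Add(4, j), j) = Add(4, Mul(2, j)))
Pow(Add(Function('O')(200), 4855), Rational(1, 2)) = Pow(Add(Add(4, Mul(2, 200)), 4855), Rational(1, 2)) = Pow(Add(Add(4, 400), 4855), Rational(1, 2)) = Pow(Add(404, 4855), Rational(1, 2)) = Pow(5259, Rational(1, 2))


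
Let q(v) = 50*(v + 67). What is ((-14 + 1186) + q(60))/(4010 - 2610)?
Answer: 3761/700 ≈ 5.3729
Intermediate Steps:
q(v) = 3350 + 50*v (q(v) = 50*(67 + v) = 3350 + 50*v)
((-14 + 1186) + q(60))/(4010 - 2610) = ((-14 + 1186) + (3350 + 50*60))/(4010 - 2610) = (1172 + (3350 + 3000))/1400 = (1172 + 6350)*(1/1400) = 7522*(1/1400) = 3761/700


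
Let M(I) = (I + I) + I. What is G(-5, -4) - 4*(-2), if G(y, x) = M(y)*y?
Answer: 83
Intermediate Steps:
M(I) = 3*I (M(I) = 2*I + I = 3*I)
G(y, x) = 3*y² (G(y, x) = (3*y)*y = 3*y²)
G(-5, -4) - 4*(-2) = 3*(-5)² - 4*(-2) = 3*25 + 8 = 75 + 8 = 83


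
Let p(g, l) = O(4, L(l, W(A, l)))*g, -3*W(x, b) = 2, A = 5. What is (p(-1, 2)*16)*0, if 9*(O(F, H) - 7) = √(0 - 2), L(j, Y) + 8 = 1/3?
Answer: 0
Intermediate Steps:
W(x, b) = -⅔ (W(x, b) = -⅓*2 = -⅔)
L(j, Y) = -23/3 (L(j, Y) = -8 + 1/3 = -8 + ⅓ = -23/3)
O(F, H) = 7 + I*√2/9 (O(F, H) = 7 + √(0 - 2)/9 = 7 + √(-2)/9 = 7 + (I*√2)/9 = 7 + I*√2/9)
p(g, l) = g*(7 + I*√2/9) (p(g, l) = (7 + I*√2/9)*g = g*(7 + I*√2/9))
(p(-1, 2)*16)*0 = (((⅑)*(-1)*(63 + I*√2))*16)*0 = ((-7 - I*√2/9)*16)*0 = (-112 - 16*I*√2/9)*0 = 0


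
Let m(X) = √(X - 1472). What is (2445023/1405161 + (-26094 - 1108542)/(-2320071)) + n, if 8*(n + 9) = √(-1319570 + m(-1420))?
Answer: -7357895454950/1086691095477 + √(-1319570 + 2*I*√723)/8 ≈ -6.768 + 143.59*I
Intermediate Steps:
m(X) = √(-1472 + X)
n = -9 + √(-1319570 + 2*I*√723)/8 (n = -9 + √(-1319570 + √(-1472 - 1420))/8 = -9 + √(-1319570 + √(-2892))/8 = -9 + √(-1319570 + 2*I*√723)/8 ≈ -8.9971 + 143.59*I)
(2445023/1405161 + (-26094 - 1108542)/(-2320071)) + n = (2445023/1405161 + (-26094 - 1108542)/(-2320071)) + (-9 + √(-1319570 + 2*I*√723)/8) = (2445023*(1/1405161) - 1134636*(-1/2320071)) + (-9 + √(-1319570 + 2*I*√723)/8) = (2445023/1405161 + 378212/773357) + (-9 + √(-1319570 + 2*I*√723)/8) = 2422324404343/1086691095477 + (-9 + √(-1319570 + 2*I*√723)/8) = -7357895454950/1086691095477 + √(-1319570 + 2*I*√723)/8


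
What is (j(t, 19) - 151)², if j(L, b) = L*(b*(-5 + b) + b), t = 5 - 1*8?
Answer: 1012036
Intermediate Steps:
t = -3 (t = 5 - 8 = -3)
j(L, b) = L*(b + b*(-5 + b))
(j(t, 19) - 151)² = (-3*19*(-4 + 19) - 151)² = (-3*19*15 - 151)² = (-855 - 151)² = (-1006)² = 1012036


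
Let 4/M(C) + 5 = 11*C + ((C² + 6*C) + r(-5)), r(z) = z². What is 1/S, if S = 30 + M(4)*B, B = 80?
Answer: 13/430 ≈ 0.030233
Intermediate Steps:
M(C) = 4/(20 + C² + 17*C) (M(C) = 4/(-5 + (11*C + ((C² + 6*C) + (-5)²))) = 4/(-5 + (11*C + ((C² + 6*C) + 25))) = 4/(-5 + (11*C + (25 + C² + 6*C))) = 4/(-5 + (25 + C² + 17*C)) = 4/(20 + C² + 17*C))
S = 430/13 (S = 30 + (4/(20 + 4² + 17*4))*80 = 30 + (4/(20 + 16 + 68))*80 = 30 + (4/104)*80 = 30 + (4*(1/104))*80 = 30 + (1/26)*80 = 30 + 40/13 = 430/13 ≈ 33.077)
1/S = 1/(430/13) = 13/430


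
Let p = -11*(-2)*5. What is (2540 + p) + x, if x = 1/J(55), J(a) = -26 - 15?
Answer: 108649/41 ≈ 2650.0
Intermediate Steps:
J(a) = -41
x = -1/41 (x = 1/(-41) = -1/41 ≈ -0.024390)
p = 110 (p = 22*5 = 110)
(2540 + p) + x = (2540 + 110) - 1/41 = 2650 - 1/41 = 108649/41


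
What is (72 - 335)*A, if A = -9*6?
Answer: 14202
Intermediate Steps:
A = -54
(72 - 335)*A = (72 - 335)*(-54) = -263*(-54) = 14202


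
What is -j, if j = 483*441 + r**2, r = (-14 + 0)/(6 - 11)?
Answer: -5325271/25 ≈ -2.1301e+5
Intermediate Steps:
r = 14/5 (r = -14/(-5) = -14*(-1/5) = 14/5 ≈ 2.8000)
j = 5325271/25 (j = 483*441 + (14/5)**2 = 213003 + 196/25 = 5325271/25 ≈ 2.1301e+5)
-j = -1*5325271/25 = -5325271/25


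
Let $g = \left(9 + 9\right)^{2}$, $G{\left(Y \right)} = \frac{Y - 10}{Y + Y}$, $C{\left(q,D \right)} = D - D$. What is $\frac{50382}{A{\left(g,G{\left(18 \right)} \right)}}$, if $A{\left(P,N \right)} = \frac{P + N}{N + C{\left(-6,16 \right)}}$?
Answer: $\frac{50382}{1459} \approx 34.532$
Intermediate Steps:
$C{\left(q,D \right)} = 0$
$G{\left(Y \right)} = \frac{-10 + Y}{2 Y}$
$g = 324$ ($g = 18^{2} = 324$)
$A{\left(P,N \right)} = \frac{N + P}{N}$ ($A{\left(P,N \right)} = \frac{P + N}{N + 0} = \frac{N + P}{N}$)
$\frac{50382}{A{\left(g,G{\left(18 \right)} \right)}} = \frac{50382}{\frac{1}{\frac{1}{2} \cdot \frac{1}{18} \left(-10 + 18\right)} \left(\frac{-10 + 18}{2 \cdot 18} + 324\right)} = \frac{50382}{\frac{1}{\frac{1}{2} \cdot \frac{1}{18} \cdot 8} \left(\frac{1}{2} \cdot \frac{1}{18} \cdot 8 + 324\right)} = \frac{50382}{\frac{1}{\frac{2}{9}} \left(\frac{2}{9} + 324\right)} = \frac{50382}{\frac{9}{2} \cdot \frac{2918}{9}} = \frac{50382}{1459}$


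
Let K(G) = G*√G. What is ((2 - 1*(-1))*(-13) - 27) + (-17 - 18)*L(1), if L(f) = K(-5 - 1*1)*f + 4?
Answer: -206 + 210*I*√6 ≈ -206.0 + 514.39*I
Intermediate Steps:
K(G) = G^(3/2)
L(f) = 4 - 6*I*f*√6 (L(f) = (-5 - 1*1)^(3/2)*f + 4 = (-5 - 1)^(3/2)*f + 4 = (-6)^(3/2)*f + 4 = (-6*I*√6)*f + 4 = -6*I*f*√6 + 4 = 4 - 6*I*f*√6)
((2 - 1*(-1))*(-13) - 27) + (-17 - 18)*L(1) = ((2 - 1*(-1))*(-13) - 27) + (-17 - 18)*(4 - 6*I*1*√6) = ((2 + 1)*(-13) - 27) - 35*(4 - 6*I*√6) = (3*(-13) - 27) + (-140 + 210*I*√6) = (-39 - 27) + (-140 + 210*I*√6) = -66 + (-140 + 210*I*√6) = -206 + 210*I*√6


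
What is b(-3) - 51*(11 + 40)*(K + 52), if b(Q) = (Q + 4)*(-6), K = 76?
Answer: -332934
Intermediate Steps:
b(Q) = -24 - 6*Q (b(Q) = (4 + Q)*(-6) = -24 - 6*Q)
b(-3) - 51*(11 + 40)*(K + 52) = (-24 - 6*(-3)) - 51*(11 + 40)*(76 + 52) = (-24 + 18) - 2601*128 = -6 - 51*6528 = -6 - 332928 = -332934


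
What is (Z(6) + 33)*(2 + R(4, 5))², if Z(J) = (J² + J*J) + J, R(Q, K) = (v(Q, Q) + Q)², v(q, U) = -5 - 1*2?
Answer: 13431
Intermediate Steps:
v(q, U) = -7 (v(q, U) = -5 - 2 = -7)
R(Q, K) = (-7 + Q)²
Z(J) = J + 2*J² (Z(J) = (J² + J²) + J = 2*J² + J = J + 2*J²)
(Z(6) + 33)*(2 + R(4, 5))² = (6*(1 + 2*6) + 33)*(2 + (-7 + 4)²)² = (6*(1 + 12) + 33)*(2 + (-3)²)² = (6*13 + 33)*(2 + 9)² = (78 + 33)*11² = 111*121 = 13431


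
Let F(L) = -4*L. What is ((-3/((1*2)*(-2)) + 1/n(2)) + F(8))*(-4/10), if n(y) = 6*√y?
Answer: 25/2 - √2/30 ≈ 12.453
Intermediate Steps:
((-3/((1*2)*(-2)) + 1/n(2)) + F(8))*(-4/10) = ((-3/((1*2)*(-2)) + 1/(6*√2)) - 4*8)*(-4/10) = ((-3/(2*(-2)) + 1*(√2/12)) - 32)*(-4*⅒) = ((-3/(-4) + √2/12) - 32)*(-⅖) = ((-3*(-¼) + √2/12) - 32)*(-⅖) = ((¾ + √2/12) - 32)*(-⅖) = (-125/4 + √2/12)*(-⅖) = 25/2 - √2/30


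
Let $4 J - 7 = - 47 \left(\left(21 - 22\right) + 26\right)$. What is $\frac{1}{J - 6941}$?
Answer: $- \frac{1}{7233} \approx -0.00013826$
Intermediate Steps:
$J = -292$ ($J = \frac{7}{4} + \frac{\left(-47\right) \left(\left(21 - 22\right) + 26\right)}{4} = \frac{7}{4} + \frac{\left(-47\right) \left(-1 + 26\right)}{4} = \frac{7}{4} + \frac{\left(-47\right) 25}{4} = \frac{7}{4} + \frac{1}{4} \left(-1175\right) = \frac{7}{4} - \frac{1175}{4} = -292$)
$\frac{1}{J - 6941} = \frac{1}{-292 - 6941} = \frac{1}{-7233} = - \frac{1}{7233}$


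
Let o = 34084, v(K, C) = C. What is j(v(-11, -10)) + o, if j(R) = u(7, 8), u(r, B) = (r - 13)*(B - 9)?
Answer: 34090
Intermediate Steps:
u(r, B) = (-13 + r)*(-9 + B)
j(R) = 6 (j(R) = 117 - 13*8 - 9*7 + 8*7 = 117 - 104 - 63 + 56 = 6)
j(v(-11, -10)) + o = 6 + 34084 = 34090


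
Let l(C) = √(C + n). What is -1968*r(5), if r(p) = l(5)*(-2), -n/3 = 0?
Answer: 3936*√5 ≈ 8801.2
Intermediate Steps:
n = 0 (n = -3*0 = 0)
l(C) = √C (l(C) = √(C + 0) = √C)
r(p) = -2*√5 (r(p) = √5*(-2) = -2*√5)
-1968*r(5) = -(-3936)*√5 = 3936*√5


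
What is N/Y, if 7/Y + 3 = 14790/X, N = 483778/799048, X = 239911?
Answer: -170517957327/670951416548 ≈ -0.25414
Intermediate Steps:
N = 241889/399524 (N = 483778*(1/799048) = 241889/399524 ≈ 0.60544)
Y = -1679377/704943 (Y = 7/(-3 + 14790/239911) = 7/(-704943/239911) = 7*(-239911/704943) = -1679377/704943 ≈ -2.3823)
N/Y = 241889/(399524*(-1679377/704943)) = (241889/399524)*(-704943/1679377) = -170517957327/670951416548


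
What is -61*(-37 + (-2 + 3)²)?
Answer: 2196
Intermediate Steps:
-61*(-37 + (-2 + 3)²) = -61*(-37 + 1²) = -61*(-37 + 1) = -61*(-36) = 2196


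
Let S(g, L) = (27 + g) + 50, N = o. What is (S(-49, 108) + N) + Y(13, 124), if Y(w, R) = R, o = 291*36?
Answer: 10628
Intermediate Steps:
o = 10476
N = 10476
S(g, L) = 77 + g
(S(-49, 108) + N) + Y(13, 124) = ((77 - 49) + 10476) + 124 = (28 + 10476) + 124 = 10504 + 124 = 10628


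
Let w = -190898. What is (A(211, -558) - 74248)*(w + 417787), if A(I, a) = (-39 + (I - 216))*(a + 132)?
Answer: -12593247056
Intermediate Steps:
A(I, a) = (-255 + I)*(132 + a) (A(I, a) = (-39 + (-216 + I))*(132 + a) = (-255 + I)*(132 + a))
(A(211, -558) - 74248)*(w + 417787) = ((-33660 - 255*(-558) + 132*211 + 211*(-558)) - 74248)*(-190898 + 417787) = ((-33660 + 142290 + 27852 - 117738) - 74248)*226889 = (18744 - 74248)*226889 = -55504*226889 = -12593247056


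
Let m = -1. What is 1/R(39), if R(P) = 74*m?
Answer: -1/74 ≈ -0.013514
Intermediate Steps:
R(P) = -74 (R(P) = 74*(-1) = -74)
1/R(39) = 1/(-74) = -1/74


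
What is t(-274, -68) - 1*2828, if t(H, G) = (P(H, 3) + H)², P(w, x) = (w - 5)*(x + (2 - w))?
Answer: 6101950397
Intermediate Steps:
P(w, x) = (-5 + w)*(2 + x - w)
t(H, G) = (-25 - H² + 11*H)² (t(H, G) = ((-10 - H² - 5*3 + 7*H + H*3) + H)² = ((-10 - H² - 15 + 7*H + 3*H) + H)² = ((-25 - H² + 10*H) + H)² = (-25 - H² + 11*H)²)
t(-274, -68) - 1*2828 = (25 + (-274)² - 11*(-274))² - 1*2828 = (25 + 75076 + 3014)² - 2828 = 78115² - 2828 = 6101953225 - 2828 = 6101950397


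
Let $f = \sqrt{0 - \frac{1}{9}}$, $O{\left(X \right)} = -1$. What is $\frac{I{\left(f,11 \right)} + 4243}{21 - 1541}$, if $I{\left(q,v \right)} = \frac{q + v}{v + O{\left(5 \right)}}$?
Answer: $- \frac{42441}{15200} - \frac{i}{45600} \approx -2.7922 - 2.193 \cdot 10^{-5} i$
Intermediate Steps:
$f = \frac{i}{3}$ ($f = \sqrt{0 - \frac{1}{9}} = \sqrt{- \frac{1}{9}} = \frac{i}{3} \approx 0.33333 i$)
$I{\left(q,v \right)} = \frac{q + v}{-1 + v}$ ($I{\left(q,v \right)} = \frac{q + v}{v - 1} = \frac{q + v}{-1 + v}$)
$\frac{I{\left(f,11 \right)} + 4243}{21 - 1541} = \frac{\frac{\frac{i}{3} + 11}{-1 + 11} + 4243}{21 - 1541} = \frac{\frac{11 + \frac{i}{3}}{10} + 4243}{-1520} = \left(\frac{11 + \frac{i}{3}}{10} + 4243\right) \left(- \frac{1}{1520}\right) = \left(\left(\frac{11}{10} + \frac{i}{30}\right) + 4243\right) \left(- \frac{1}{1520}\right) = \left(\frac{42441}{10} + \frac{i}{30}\right) \left(- \frac{1}{1520}\right) = - \frac{42441}{15200} - \frac{i}{45600}$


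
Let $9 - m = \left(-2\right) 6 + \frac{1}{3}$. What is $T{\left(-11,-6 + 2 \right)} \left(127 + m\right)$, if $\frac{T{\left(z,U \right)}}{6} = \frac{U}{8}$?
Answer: $-443$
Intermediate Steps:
$m = \frac{62}{3}$ ($m = 9 - \left(\left(-2\right) 6 + \frac{1}{3}\right) = 9 - \left(-12 + \frac{1}{3}\right) = 9 - - \frac{35}{3} = 9 + \frac{35}{3} = \frac{62}{3} \approx 20.667$)
$T{\left(z,U \right)} = \frac{3 U}{4}$ ($T{\left(z,U \right)} = 6 \frac{U}{8} = \frac{3 U}{4}$)
$T{\left(-11,-6 + 2 \right)} \left(127 + m\right) = \frac{3 \left(-6 + 2\right)}{4} \left(127 + \frac{62}{3}\right) = \frac{3}{4} \left(-4\right) \frac{443}{3} = \left(-3\right) \frac{443}{3} = -443$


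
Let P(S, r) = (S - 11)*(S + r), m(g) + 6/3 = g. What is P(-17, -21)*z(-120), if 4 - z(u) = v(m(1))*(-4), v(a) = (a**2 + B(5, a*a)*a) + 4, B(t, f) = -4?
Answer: 42560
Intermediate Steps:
m(g) = -2 + g
v(a) = 4 + a**2 - 4*a (v(a) = (a**2 - 4*a) + 4 = 4 + a**2 - 4*a)
z(u) = 40 (z(u) = 4 - (4 + (-2 + 1)**2 - 4*(-2 + 1))*(-4) = 4 - (4 + (-1)**2 - 4*(-1))*(-4) = 4 - (4 + 1 + 4)*(-4) = 4 - 9*(-4) = 4 - 1*(-36) = 4 + 36 = 40)
P(S, r) = (-11 + S)*(S + r)
P(-17, -21)*z(-120) = ((-17)**2 - 11*(-17) - 11*(-21) - 17*(-21))*40 = (289 + 187 + 231 + 357)*40 = 1064*40 = 42560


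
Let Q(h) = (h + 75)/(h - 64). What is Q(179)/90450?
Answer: 127/5200875 ≈ 2.4419e-5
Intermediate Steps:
Q(h) = (75 + h)/(-64 + h)
Q(179)/90450 = ((75 + 179)/(-64 + 179))/90450 = (254/115)*(1/90450) = 127/5200875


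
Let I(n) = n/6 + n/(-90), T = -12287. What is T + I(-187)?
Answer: -554224/45 ≈ -12316.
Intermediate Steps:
I(n) = 7*n/45 (I(n) = n*(1/6) + n*(-1/90) = n/6 - n/90 = 7*n/45)
T + I(-187) = -12287 + (7/45)*(-187) = -12287 - 1309/45 = -554224/45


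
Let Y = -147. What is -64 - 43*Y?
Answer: 6257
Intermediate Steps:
-64 - 43*Y = -64 - 43*(-147) = -64 + 6321 = 6257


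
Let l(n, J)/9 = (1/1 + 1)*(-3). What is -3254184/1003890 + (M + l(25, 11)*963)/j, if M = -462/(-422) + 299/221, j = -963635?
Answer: -368701006564214/115666825283935 ≈ -3.1876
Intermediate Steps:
l(n, J) = -54 (l(n, J) = 9*((1/1 + 1)*(-3)) = 9*((1 + 1)*(-3)) = 9*(2*(-3)) = 9*(-6) = -54)
M = 8780/3587 (M = -462*(-1/422) + 299*(1/221) = 231/211 + 23/17 = 8780/3587 ≈ 2.4477)
-3254184/1003890 + (M + l(25, 11)*963)/j = -3254184/1003890 + (8780/3587 - 54*963)/(-963635) = -3254184*1/1003890 + (8780/3587 - 52002)*(-1/963635) = -542364/167315 - 186522394/3587*(-1/963635) = -542364/167315 + 186522394/3456558745 = -368701006564214/115666825283935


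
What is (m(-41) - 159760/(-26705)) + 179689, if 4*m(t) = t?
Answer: 3838784623/21364 ≈ 1.7968e+5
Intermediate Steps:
m(t) = t/4
(m(-41) - 159760/(-26705)) + 179689 = ((¼)*(-41) - 159760/(-26705)) + 179689 = (-41/4 - 159760*(-1/26705)) + 179689 = (-41/4 + 31952/5341) + 179689 = -91173/21364 + 179689 = 3838784623/21364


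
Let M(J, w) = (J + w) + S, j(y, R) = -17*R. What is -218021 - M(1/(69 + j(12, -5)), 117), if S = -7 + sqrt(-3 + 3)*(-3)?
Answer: -33592175/154 ≈ -2.1813e+5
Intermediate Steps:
S = -7 (S = -7 + sqrt(0)*(-3) = -7 + 0*(-3) = -7 + 0 = -7)
M(J, w) = -7 + J + w (M(J, w) = (J + w) - 7 = -7 + J + w)
-218021 - M(1/(69 + j(12, -5)), 117) = -218021 - (-7 + 1/(69 - 17*(-5)) + 117) = -218021 - (-7 + 1/(69 + 85) + 117) = -218021 - (-7 + 1/154 + 117) = -218021 - 1*16941/154 = -218021 - 16941/154 = -33592175/154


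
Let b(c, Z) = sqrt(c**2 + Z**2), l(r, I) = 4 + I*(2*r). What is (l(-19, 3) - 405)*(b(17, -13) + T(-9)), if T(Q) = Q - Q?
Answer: -515*sqrt(458) ≈ -11021.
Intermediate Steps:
l(r, I) = 4 + 2*I*r
b(c, Z) = sqrt(Z**2 + c**2)
T(Q) = 0
(l(-19, 3) - 405)*(b(17, -13) + T(-9)) = ((4 + 2*3*(-19)) - 405)*(sqrt((-13)**2 + 17**2) + 0) = ((4 - 114) - 405)*(sqrt(169 + 289) + 0) = (-110 - 405)*(sqrt(458) + 0) = -515*sqrt(458)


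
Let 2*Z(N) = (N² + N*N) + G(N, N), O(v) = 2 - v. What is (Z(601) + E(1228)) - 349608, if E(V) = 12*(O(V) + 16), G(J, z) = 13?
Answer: -5841/2 ≈ -2920.5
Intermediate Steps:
Z(N) = 13/2 + N² (Z(N) = ((N² + N*N) + 13)/2 = ((N² + N²) + 13)/2 = (2*N² + 13)/2 = (13 + 2*N²)/2 = 13/2 + N²)
E(V) = 216 - 12*V (E(V) = 12*((2 - V) + 16) = 12*(18 - V) = 216 - 12*V)
(Z(601) + E(1228)) - 349608 = ((13/2 + 601²) + (216 - 12*1228)) - 349608 = ((13/2 + 361201) + (216 - 14736)) - 349608 = (722415/2 - 14520) - 349608 = 693375/2 - 349608 = -5841/2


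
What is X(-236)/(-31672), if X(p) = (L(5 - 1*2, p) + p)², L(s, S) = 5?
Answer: -53361/31672 ≈ -1.6848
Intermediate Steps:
X(p) = (5 + p)²
X(-236)/(-31672) = (5 - 236)²/(-31672) = (-231)²*(-1/31672) = 53361*(-1/31672) = -53361/31672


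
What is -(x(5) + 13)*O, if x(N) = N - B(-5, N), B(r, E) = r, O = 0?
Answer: 0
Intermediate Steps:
x(N) = 5 + N (x(N) = N - 1*(-5) = N + 5 = 5 + N)
-(x(5) + 13)*O = -((5 + 5) + 13)*0 = -(10 + 13)*0 = -23*0 = -1*0 = 0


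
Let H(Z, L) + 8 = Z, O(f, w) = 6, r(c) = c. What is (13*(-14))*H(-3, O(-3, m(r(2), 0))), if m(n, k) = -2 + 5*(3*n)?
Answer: 2002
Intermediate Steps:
m(n, k) = -2 + 15*n
H(Z, L) = -8 + Z
(13*(-14))*H(-3, O(-3, m(r(2), 0))) = (13*(-14))*(-8 - 3) = -182*(-11) = 2002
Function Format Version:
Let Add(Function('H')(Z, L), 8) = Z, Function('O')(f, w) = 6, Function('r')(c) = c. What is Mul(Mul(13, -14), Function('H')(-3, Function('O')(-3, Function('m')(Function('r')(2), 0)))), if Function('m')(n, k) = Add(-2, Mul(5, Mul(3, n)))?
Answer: 2002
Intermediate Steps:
Function('m')(n, k) = Add(-2, Mul(15, n))
Function('H')(Z, L) = Add(-8, Z)
Mul(Mul(13, -14), Function('H')(-3, Function('O')(-3, Function('m')(Function('r')(2), 0)))) = Mul(Mul(13, -14), Add(-8, -3)) = Mul(-182, -11) = 2002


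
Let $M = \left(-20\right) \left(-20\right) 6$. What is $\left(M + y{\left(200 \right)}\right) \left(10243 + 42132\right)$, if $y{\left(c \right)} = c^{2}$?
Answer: $2220700000$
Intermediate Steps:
$M = 2400$ ($M = 400 \cdot 6 = 2400$)
$\left(M + y{\left(200 \right)}\right) \left(10243 + 42132\right) = \left(2400 + 200^{2}\right) \left(10243 + 42132\right) = \left(2400 + 40000\right) 52375 = 42400 \cdot 52375 = 2220700000$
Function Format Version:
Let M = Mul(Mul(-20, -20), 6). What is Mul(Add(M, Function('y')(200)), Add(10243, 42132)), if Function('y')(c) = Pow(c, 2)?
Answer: 2220700000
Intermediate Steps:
M = 2400 (M = Mul(400, 6) = 2400)
Mul(Add(M, Function('y')(200)), Add(10243, 42132)) = Mul(Add(2400, Pow(200, 2)), Add(10243, 42132)) = Mul(Add(2400, 40000), 52375) = Mul(42400, 52375) = 2220700000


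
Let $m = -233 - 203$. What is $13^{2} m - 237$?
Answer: $-73921$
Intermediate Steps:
$m = -436$ ($m = -233 - 203 = -436$)
$13^{2} m - 237 = 13^{2} \left(-436\right) - 237 = 169 \left(-436\right) - 237 = -73684 - 237 = -73921$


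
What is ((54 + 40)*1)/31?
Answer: 94/31 ≈ 3.0323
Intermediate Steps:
((54 + 40)*1)/31 = (94*1)/31 = (1/31)*94 = 94/31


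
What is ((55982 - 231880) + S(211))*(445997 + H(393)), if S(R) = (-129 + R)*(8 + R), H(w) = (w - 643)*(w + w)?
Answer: -39405556180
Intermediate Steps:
H(w) = 2*w*(-643 + w) (H(w) = (-643 + w)*(2*w) = 2*w*(-643 + w))
((55982 - 231880) + S(211))*(445997 + H(393)) = ((55982 - 231880) + (-1032 + 211² - 121*211))*(445997 + 2*393*(-643 + 393)) = (-175898 + (-1032 + 44521 - 25531))*(445997 + 2*393*(-250)) = (-175898 + 17958)*(445997 - 196500) = -157940*249497 = -39405556180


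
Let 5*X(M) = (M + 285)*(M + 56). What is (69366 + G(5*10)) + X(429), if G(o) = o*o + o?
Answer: 141174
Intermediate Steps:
X(M) = (56 + M)*(285 + M)/5 (X(M) = ((M + 285)*(M + 56))/5 = ((285 + M)*(56 + M))/5 = ((56 + M)*(285 + M))/5 = (56 + M)*(285 + M)/5)
G(o) = o + o² (G(o) = o² + o = o + o²)
(69366 + G(5*10)) + X(429) = (69366 + (5*10)*(1 + 5*10)) + (3192 + (⅕)*429² + (341/5)*429) = (69366 + 50*(1 + 50)) + (3192 + (⅕)*184041 + 146289/5) = (69366 + 50*51) + (3192 + 184041/5 + 146289/5) = (69366 + 2550) + 69258 = 71916 + 69258 = 141174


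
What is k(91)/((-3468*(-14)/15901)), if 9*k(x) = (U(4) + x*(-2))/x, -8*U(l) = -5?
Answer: -23072351/318112704 ≈ -0.072529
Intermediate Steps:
U(l) = 5/8 (U(l) = -⅛*(-5) = 5/8)
k(x) = (5/8 - 2*x)/(9*x) (k(x) = ((5/8 + x*(-2))/x)/9 = ((5/8 - 2*x)/x)/9 = (5/8 - 2*x)/(9*x))
k(91)/((-3468*(-14)/15901)) = ((1/72)*(5 - 16*91)/91)/((-3468*(-14)/15901)) = ((1/72)*(1/91)*(5 - 1456))/((48552*(1/15901))) = ((1/72)*(1/91)*(-1451))/(48552/15901) = -1451/6552*15901/48552 = -23072351/318112704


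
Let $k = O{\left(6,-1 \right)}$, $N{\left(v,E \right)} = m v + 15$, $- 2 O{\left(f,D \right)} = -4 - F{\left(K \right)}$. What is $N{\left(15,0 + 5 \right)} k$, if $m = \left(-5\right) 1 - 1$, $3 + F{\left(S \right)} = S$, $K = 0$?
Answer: $- \frac{75}{2} \approx -37.5$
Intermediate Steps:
$F{\left(S \right)} = -3 + S$
$m = -6$ ($m = -5 - 1 = -6$)
$O{\left(f,D \right)} = \frac{1}{2}$ ($O{\left(f,D \right)} = - \frac{-4 - \left(-3 + 0\right)}{2} = - \frac{-4 - -3}{2} = - \frac{-4 + 3}{2} = \left(- \frac{1}{2}\right) \left(-1\right) = \frac{1}{2}$)
$N{\left(v,E \right)} = 15 - 6 v$ ($N{\left(v,E \right)} = - 6 v + 15 = 15 - 6 v$)
$k = \frac{1}{2} \approx 0.5$
$N{\left(15,0 + 5 \right)} k = \left(15 - 90\right) \frac{1}{2} = \left(-75\right) \frac{1}{2} = - \frac{75}{2}$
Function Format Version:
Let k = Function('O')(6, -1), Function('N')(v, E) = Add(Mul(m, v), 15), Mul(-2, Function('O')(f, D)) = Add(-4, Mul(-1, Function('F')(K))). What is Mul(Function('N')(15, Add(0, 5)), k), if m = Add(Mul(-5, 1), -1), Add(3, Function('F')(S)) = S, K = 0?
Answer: Rational(-75, 2) ≈ -37.500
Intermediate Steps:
Function('F')(S) = Add(-3, S)
m = -6 (m = Add(-5, -1) = -6)
Function('O')(f, D) = Rational(1, 2) (Function('O')(f, D) = Mul(Rational(-1, 2), Add(-4, Mul(-1, Add(-3, 0)))) = Mul(Rational(-1, 2), Add(-4, Mul(-1, -3))) = Mul(Rational(-1, 2), Add(-4, 3)) = Mul(Rational(-1, 2), -1) = Rational(1, 2))
Function('N')(v, E) = Add(15, Mul(-6, v)) (Function('N')(v, E) = Add(Mul(-6, v), 15) = Add(15, Mul(-6, v)))
k = Rational(1, 2) ≈ 0.50000
Mul(Function('N')(15, Add(0, 5)), k) = Mul(Add(15, Mul(-6, 15)), Rational(1, 2)) = Mul(Add(15, -90), Rational(1, 2)) = Mul(-75, Rational(1, 2)) = Rational(-75, 2)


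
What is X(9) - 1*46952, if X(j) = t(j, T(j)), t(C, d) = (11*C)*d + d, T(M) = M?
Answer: -46052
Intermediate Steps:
t(C, d) = d + 11*C*d (t(C, d) = 11*C*d + d = d + 11*C*d)
X(j) = j*(1 + 11*j)
X(9) - 1*46952 = 9*(1 + 11*9) - 1*46952 = 9*(1 + 99) - 46952 = 9*100 - 46952 = 900 - 46952 = -46052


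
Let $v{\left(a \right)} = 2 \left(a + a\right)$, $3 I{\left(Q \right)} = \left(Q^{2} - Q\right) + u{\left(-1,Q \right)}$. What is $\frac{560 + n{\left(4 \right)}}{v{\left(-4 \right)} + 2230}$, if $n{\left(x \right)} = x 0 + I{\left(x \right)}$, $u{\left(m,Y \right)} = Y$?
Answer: $\frac{848}{3321} \approx 0.25534$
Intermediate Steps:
$I{\left(Q \right)} = \frac{Q^{2}}{3}$ ($I{\left(Q \right)} = \frac{\left(Q^{2} - Q\right) + Q}{3} = \frac{Q^{2}}{3}$)
$v{\left(a \right)} = 4 a$ ($v{\left(a \right)} = 2 \cdot 2 a = 4 a$)
$n{\left(x \right)} = \frac{x^{2}}{3}$ ($n{\left(x \right)} = x 0 + \frac{x^{2}}{3} = 0 + \frac{x^{2}}{3} = \frac{x^{2}}{3}$)
$\frac{560 + n{\left(4 \right)}}{v{\left(-4 \right)} + 2230} = \frac{560 + \frac{4^{2}}{3}}{4 \left(-4\right) + 2230} = \frac{560 + \frac{1}{3} \cdot 16}{-16 + 2230} = \frac{560 + \frac{16}{3}}{2214} = \frac{1696}{3} \cdot \frac{1}{2214} = \frac{848}{3321}$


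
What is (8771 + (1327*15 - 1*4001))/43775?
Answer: 987/1751 ≈ 0.56368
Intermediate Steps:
(8771 + (1327*15 - 1*4001))/43775 = (8771 + (19905 - 4001))*(1/43775) = (8771 + 15904)*(1/43775) = 24675*(1/43775) = 987/1751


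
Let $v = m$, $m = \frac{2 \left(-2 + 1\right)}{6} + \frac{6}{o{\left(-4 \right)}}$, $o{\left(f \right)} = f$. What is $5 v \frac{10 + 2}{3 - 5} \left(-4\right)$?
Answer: $-220$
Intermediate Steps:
$m = - \frac{11}{6}$ ($m = \frac{2 \left(-2 + 1\right)}{6} + \frac{6}{-4} = 2 \left(-1\right) \frac{1}{6} + 6 \left(- \frac{1}{4}\right) = \left(-2\right) \frac{1}{6} - \frac{3}{2} = - \frac{1}{3} - \frac{3}{2} = - \frac{11}{6} \approx -1.8333$)
$v = - \frac{11}{6} \approx -1.8333$
$5 v \frac{10 + 2}{3 - 5} \left(-4\right) = 5 \left(- \frac{11}{6}\right) \frac{10 + 2}{3 - 5} \left(-4\right) = - \frac{55 \frac{12}{-2}}{6} \left(-4\right) = - \frac{55 \cdot 12 \left(- \frac{1}{2}\right)}{6} \left(-4\right) = \left(- \frac{55}{6}\right) \left(-6\right) \left(-4\right) = 55 \left(-4\right) = -220$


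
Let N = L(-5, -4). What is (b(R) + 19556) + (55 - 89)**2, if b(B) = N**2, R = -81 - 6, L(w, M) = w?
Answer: 20737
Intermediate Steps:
N = -5
R = -87
b(B) = 25 (b(B) = (-5)**2 = 25)
(b(R) + 19556) + (55 - 89)**2 = (25 + 19556) + (55 - 89)**2 = 19581 + (-34)**2 = 19581 + 1156 = 20737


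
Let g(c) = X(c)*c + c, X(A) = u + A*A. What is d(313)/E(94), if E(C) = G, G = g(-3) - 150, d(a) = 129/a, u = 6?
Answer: -43/20658 ≈ -0.0020815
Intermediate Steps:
X(A) = 6 + A**2 (X(A) = 6 + A*A = 6 + A**2)
g(c) = c + c*(6 + c**2) (g(c) = (6 + c**2)*c + c = c*(6 + c**2) + c = c + c*(6 + c**2))
G = -198 (G = -3*(7 + (-3)**2) - 150 = -3*(7 + 9) - 150 = -3*16 - 150 = -48 - 150 = -198)
E(C) = -198
d(313)/E(94) = (129/313)/(-198) = (129*(1/313))*(-1/198) = (129/313)*(-1/198) = -43/20658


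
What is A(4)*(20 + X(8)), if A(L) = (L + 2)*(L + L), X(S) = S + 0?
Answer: 1344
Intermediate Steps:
X(S) = S
A(L) = 2*L*(2 + L) (A(L) = (2 + L)*(2*L) = 2*L*(2 + L))
A(4)*(20 + X(8)) = (2*4*(2 + 4))*(20 + 8) = (2*4*6)*28 = 48*28 = 1344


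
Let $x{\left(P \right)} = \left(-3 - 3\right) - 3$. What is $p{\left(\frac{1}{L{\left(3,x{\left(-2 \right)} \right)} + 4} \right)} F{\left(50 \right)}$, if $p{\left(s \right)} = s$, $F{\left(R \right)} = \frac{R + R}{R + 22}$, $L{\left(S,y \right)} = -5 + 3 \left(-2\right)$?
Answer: $- \frac{25}{126} \approx -0.19841$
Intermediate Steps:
$x{\left(P \right)} = -9$ ($x{\left(P \right)} = -6 - 3 = -9$)
$L{\left(S,y \right)} = -11$ ($L{\left(S,y \right)} = -5 - 6 = -11$)
$F{\left(R \right)} = \frac{2 R}{22 + R}$
$p{\left(\frac{1}{L{\left(3,x{\left(-2 \right)} \right)} + 4} \right)} F{\left(50 \right)} = \frac{2 \cdot 50 \frac{1}{22 + 50}}{-11 + 4} = \frac{2 \cdot 50 \cdot \frac{1}{72}}{-7} = - \frac{2 \cdot 50 \cdot \frac{1}{72}}{7} = \left(- \frac{1}{7}\right) \frac{25}{18} = - \frac{25}{126}$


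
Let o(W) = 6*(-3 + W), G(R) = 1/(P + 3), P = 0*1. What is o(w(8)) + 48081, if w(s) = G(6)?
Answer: 48065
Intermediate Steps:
P = 0
G(R) = 1/3 (G(R) = 1/(0 + 3) = 1/3)
w(s) = 1/3
o(W) = -18 + 6*W
o(w(8)) + 48081 = (-18 + 6*(1/3)) + 48081 = (-18 + 2) + 48081 = -16 + 48081 = 48065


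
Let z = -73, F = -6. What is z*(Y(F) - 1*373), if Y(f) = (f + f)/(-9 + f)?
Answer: 135853/5 ≈ 27171.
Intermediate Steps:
Y(f) = 2*f/(-9 + f) (Y(f) = (2*f)/(-9 + f) = 2*f/(-9 + f))
z*(Y(F) - 1*373) = -73*(2*(-6)/(-9 - 6) - 1*373) = -73*(2*(-6)/(-15) - 373) = -73*(2*(-6)*(-1/15) - 373) = -73*(⅘ - 373) = -73*(-1861/5) = 135853/5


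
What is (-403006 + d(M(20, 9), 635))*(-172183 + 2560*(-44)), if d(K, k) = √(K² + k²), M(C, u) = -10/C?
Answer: 114785377938 - 284823*√1612901/2 ≈ 1.1460e+11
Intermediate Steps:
(-403006 + d(M(20, 9), 635))*(-172183 + 2560*(-44)) = (-403006 + √((-10/20)² + 635²))*(-172183 + 2560*(-44)) = (-403006 + √((-10*1/20)² + 403225))*(-172183 - 112640) = (-403006 + √((-½)² + 403225))*(-284823) = (-403006 + √(¼ + 403225))*(-284823) = (-403006 + √(1612901/4))*(-284823) = (-403006 + √1612901/2)*(-284823) = 114785377938 - 284823*√1612901/2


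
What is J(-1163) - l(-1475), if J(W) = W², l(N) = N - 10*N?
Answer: 1339294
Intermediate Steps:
l(N) = -9*N
J(-1163) - l(-1475) = (-1163)² - (-9)*(-1475) = 1352569 - 1*13275 = 1352569 - 13275 = 1339294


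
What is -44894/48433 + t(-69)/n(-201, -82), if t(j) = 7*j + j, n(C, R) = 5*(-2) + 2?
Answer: 3296983/48433 ≈ 68.073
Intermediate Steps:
n(C, R) = -8 (n(C, R) = -10 + 2 = -8)
t(j) = 8*j
-44894/48433 + t(-69)/n(-201, -82) = -44894/48433 + (8*(-69))/(-8) = -44894*1/48433 - 552*(-⅛) = -44894/48433 + 69 = 3296983/48433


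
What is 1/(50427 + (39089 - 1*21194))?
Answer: 1/68322 ≈ 1.4637e-5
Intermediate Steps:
1/(50427 + (39089 - 1*21194)) = 1/(50427 + (39089 - 21194)) = 1/(50427 + 17895) = 1/68322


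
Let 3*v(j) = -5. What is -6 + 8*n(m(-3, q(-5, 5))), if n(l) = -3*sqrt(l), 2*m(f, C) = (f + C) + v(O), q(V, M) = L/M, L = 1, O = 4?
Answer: -6 - 4*I*sqrt(2010)/5 ≈ -6.0 - 35.866*I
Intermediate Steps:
v(j) = -5/3 (v(j) = (1/3)*(-5) = -5/3)
q(V, M) = 1/M
m(f, C) = -5/6 + C/2 + f/2 (m(f, C) = ((f + C) - 5/3)/2 = ((C + f) - 5/3)/2 = (-5/3 + C + f)/2 = -5/6 + C/2 + f/2)
-6 + 8*n(m(-3, q(-5, 5))) = -6 + 8*(-3*sqrt(-5/6 + (1/2)/5 + (1/2)*(-3))) = -6 + 8*(-3*sqrt(-5/6 + (1/2)*(1/5) - 3/2)) = -6 + 8*(-3*sqrt(-5/6 + 1/10 - 3/2)) = -6 + 8*(-I*sqrt(2010)/10) = -6 - 4*I*sqrt(2010)/5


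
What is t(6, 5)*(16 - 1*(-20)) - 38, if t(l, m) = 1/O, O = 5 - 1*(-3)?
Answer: -67/2 ≈ -33.500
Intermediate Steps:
O = 8 (O = 5 + 3 = 8)
t(l, m) = ⅛ (t(l, m) = 1/8 = ⅛)
t(6, 5)*(16 - 1*(-20)) - 38 = (16 - 1*(-20))/8 - 38 = (16 + 20)/8 - 38 = (⅛)*36 - 38 = 9/2 - 38 = -67/2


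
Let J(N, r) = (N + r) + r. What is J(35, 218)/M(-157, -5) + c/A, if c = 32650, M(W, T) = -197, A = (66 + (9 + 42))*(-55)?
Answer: -1892587/253539 ≈ -7.4647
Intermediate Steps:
J(N, r) = N + 2*r
A = -6435 (A = (66 + 51)*(-55) = 117*(-55) = -6435)
J(35, 218)/M(-157, -5) + c/A = (35 + 2*218)/(-197) + 32650/(-6435) = (35 + 436)*(-1/197) + 32650*(-1/6435) = 471*(-1/197) - 6530/1287 = -471/197 - 6530/1287 = -1892587/253539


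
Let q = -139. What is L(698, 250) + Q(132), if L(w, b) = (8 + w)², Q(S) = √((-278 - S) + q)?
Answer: 498436 + 3*I*√61 ≈ 4.9844e+5 + 23.431*I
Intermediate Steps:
Q(S) = √(-417 - S) (Q(S) = √((-278 - S) - 139) = √(-417 - S))
L(698, 250) + Q(132) = (8 + 698)² + √(-417 - 1*132) = 706² + √(-417 - 132) = 498436 + √(-549) = 498436 + 3*I*√61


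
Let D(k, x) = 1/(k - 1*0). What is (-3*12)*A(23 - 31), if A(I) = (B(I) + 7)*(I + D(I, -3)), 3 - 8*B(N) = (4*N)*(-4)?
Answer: -40365/16 ≈ -2522.8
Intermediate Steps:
B(N) = 3/8 + 2*N (B(N) = 3/8 - 4*N*(-4)/8 = 3/8 - (-2)*N = 3/8 + 2*N)
D(k, x) = 1/k (D(k, x) = 1/(k + 0) = 1/k)
A(I) = (59/8 + 2*I)*(I + 1/I) (A(I) = ((3/8 + 2*I) + 7)*(I + 1/I) = (59/8 + 2*I)*(I + 1/I))
(-3*12)*A(23 - 31) = (-3*12)*((59 + 16*(23 - 31) + (23 - 31)²*(59 + 16*(23 - 31)))/(8*(23 - 31))) = -9*(59 + 16*(-8) + (-8)²*(59 + 16*(-8)))/(2*(-8)) = -9*(-1)*(59 - 128 + 64*(59 - 128))/(2*8) = -9*(-1)*(59 - 128 + 64*(-69))/(2*8) = -9*(-1)*(59 - 128 - 4416)/(2*8) = -9*(-1)*(-4485)/(2*8) = -36*4485/64 = -40365/16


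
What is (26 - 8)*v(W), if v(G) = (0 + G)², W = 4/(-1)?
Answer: 288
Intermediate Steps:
W = -4 (W = 4*(-1) = -4)
v(G) = G²
(26 - 8)*v(W) = (26 - 8)*(-4)² = 18*16 = 288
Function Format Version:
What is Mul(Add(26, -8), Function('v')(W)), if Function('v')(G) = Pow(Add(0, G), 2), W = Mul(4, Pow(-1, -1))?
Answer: 288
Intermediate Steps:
W = -4 (W = Mul(4, -1) = -4)
Function('v')(G) = Pow(G, 2)
Mul(Add(26, -8), Function('v')(W)) = Mul(Add(26, -8), Pow(-4, 2)) = Mul(18, 16) = 288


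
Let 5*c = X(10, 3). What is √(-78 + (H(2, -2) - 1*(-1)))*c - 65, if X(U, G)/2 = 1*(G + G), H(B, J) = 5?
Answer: -65 + 72*I*√2/5 ≈ -65.0 + 20.365*I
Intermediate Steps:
X(U, G) = 4*G (X(U, G) = 2*(1*(G + G)) = 2*(1*(2*G)) = 2*(2*G) = 4*G)
c = 12/5 (c = (4*3)/5 = (⅕)*12 = 12/5 ≈ 2.4000)
√(-78 + (H(2, -2) - 1*(-1)))*c - 65 = √(-78 + (5 - 1*(-1)))*(12/5) - 65 = √(-78 + (5 + 1))*(12/5) - 65 = √(-78 + 6)*(12/5) - 65 = √(-72)*(12/5) - 65 = (6*I*√2)*(12/5) - 65 = 72*I*√2/5 - 65 = -65 + 72*I*√2/5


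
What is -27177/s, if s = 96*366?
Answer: -9059/11712 ≈ -0.77348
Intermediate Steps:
s = 35136
-27177/s = -27177/35136 = -27177*1/35136 = -9059/11712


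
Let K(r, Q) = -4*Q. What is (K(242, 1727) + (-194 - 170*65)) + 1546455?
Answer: 1528303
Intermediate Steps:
(K(242, 1727) + (-194 - 170*65)) + 1546455 = (-4*1727 + (-194 - 170*65)) + 1546455 = (-6908 + (-194 - 11050)) + 1546455 = (-6908 - 11244) + 1546455 = -18152 + 1546455 = 1528303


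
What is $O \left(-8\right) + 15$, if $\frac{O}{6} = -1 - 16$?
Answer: $831$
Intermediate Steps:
$O = -102$ ($O = 6 \left(-1 - 16\right) = 6 \left(-17\right) = -102$)
$O \left(-8\right) + 15 = \left(-102\right) \left(-8\right) + 15 = 816 + 15 = 831$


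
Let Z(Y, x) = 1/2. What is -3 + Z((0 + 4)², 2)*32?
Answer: 13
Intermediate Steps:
Z(Y, x) = ½
-3 + Z((0 + 4)², 2)*32 = -3 + (½)*32 = -3 + 16 = 13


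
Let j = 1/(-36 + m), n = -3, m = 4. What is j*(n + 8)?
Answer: -5/32 ≈ -0.15625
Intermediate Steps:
j = -1/32 (j = 1/(-36 + 4) = 1/(-32) = -1/32 ≈ -0.031250)
j*(n + 8) = -(-3 + 8)/32 = -1/32*5 = -5/32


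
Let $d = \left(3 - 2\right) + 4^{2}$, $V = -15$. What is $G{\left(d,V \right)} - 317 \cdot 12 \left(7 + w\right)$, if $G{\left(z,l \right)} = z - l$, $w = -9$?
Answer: $7640$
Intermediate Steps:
$d = 17$ ($d = 1 + 16 = 17$)
$G{\left(d,V \right)} - 317 \cdot 12 \left(7 + w\right) = \left(17 - -15\right) - 317 \cdot 12 \left(7 - 9\right) = \left(17 + 15\right) - 317 \cdot 12 \left(-2\right) = 32 - -7608 = 32 + 7608 = 7640$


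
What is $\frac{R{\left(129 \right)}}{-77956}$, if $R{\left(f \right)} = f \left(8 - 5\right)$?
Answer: $- \frac{387}{77956} \approx -0.0049643$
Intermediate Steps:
$R{\left(f \right)} = 3 f$ ($R{\left(f \right)} = f 3 = 3 f$)
$\frac{R{\left(129 \right)}}{-77956} = \frac{3 \cdot 129}{-77956} = 387 \left(- \frac{1}{77956}\right) = - \frac{387}{77956}$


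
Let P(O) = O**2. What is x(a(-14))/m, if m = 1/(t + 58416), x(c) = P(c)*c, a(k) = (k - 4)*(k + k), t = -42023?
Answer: 2098698481152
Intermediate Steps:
a(k) = 2*k*(-4 + k) (a(k) = (-4 + k)*(2*k) = 2*k*(-4 + k))
x(c) = c**3 (x(c) = c**2*c = c**3)
m = 1/16393 (m = 1/(-42023 + 58416) = 1/16393 ≈ 6.1002e-5)
x(a(-14))/m = (2*(-14)*(-4 - 14))**3/(1/16393) = (2*(-14)*(-18))**3*16393 = 504**3*16393 = 128024064*16393 = 2098698481152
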